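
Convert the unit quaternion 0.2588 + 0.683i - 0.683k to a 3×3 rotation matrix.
[[0.067, 0.3535, -0.933], [-0.3535, -0.866, -0.3535], [-0.933, 0.3535, 0.067]]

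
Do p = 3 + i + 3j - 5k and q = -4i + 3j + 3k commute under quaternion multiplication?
No: pq = 10 + 12i + 26j + 24k ≠ 10 - 36i - 8j - 6k = qp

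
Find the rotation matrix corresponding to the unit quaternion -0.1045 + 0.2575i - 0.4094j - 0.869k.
[[-0.8455, -0.3925, -0.362], [-0.0292, -0.6429, 0.7654], [-0.5331, 0.6577, 0.5322]]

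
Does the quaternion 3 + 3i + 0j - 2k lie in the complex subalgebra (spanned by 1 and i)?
No. The quaternion 3 + 3i - 2k has j-coefficient y = 0 and k-coefficient z = -2, not both zero, so it does not lie in the complex subalgebra spanned by 1 and i.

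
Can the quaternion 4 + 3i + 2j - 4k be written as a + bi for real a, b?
No. The quaternion 4 + 3i + 2j - 4k has j-coefficient y = 2 and k-coefficient z = -4, not both zero, so it does not lie in the complex subalgebra spanned by 1 and i.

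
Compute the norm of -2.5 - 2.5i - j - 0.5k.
3.708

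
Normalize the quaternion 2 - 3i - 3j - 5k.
0.2917 - 0.4376i - 0.4376j - 0.7293k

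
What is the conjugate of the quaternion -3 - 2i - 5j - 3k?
-3 + 2i + 5j + 3k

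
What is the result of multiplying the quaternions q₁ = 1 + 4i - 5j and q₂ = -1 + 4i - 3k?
-17 + 15i + 17j + 17k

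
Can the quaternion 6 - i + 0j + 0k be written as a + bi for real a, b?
Yes. The quaternion 6 - i has j- and k-coefficients y = z = 0, so it lies in the complex subalgebra spanned by 1 and i.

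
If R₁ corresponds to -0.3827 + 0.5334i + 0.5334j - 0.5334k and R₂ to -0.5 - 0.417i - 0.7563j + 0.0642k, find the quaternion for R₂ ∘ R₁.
0.8514 + 0.2621i - 0.1654j + 0.4231k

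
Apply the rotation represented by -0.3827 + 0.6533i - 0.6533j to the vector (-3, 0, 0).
(-0.439, 2.561, 1.5)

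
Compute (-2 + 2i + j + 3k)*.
-2 - 2i - j - 3k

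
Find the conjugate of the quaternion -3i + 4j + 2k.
3i - 4j - 2k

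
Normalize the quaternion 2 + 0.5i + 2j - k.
0.6576 + 0.1644i + 0.6576j - 0.3288k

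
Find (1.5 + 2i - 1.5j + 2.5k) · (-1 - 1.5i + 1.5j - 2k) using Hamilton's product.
8.75 - 5i + 4j - 4.75k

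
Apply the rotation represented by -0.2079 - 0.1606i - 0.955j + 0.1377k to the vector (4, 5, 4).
(-0.216, 4.231, -6.249)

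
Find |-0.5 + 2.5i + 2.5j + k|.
3.708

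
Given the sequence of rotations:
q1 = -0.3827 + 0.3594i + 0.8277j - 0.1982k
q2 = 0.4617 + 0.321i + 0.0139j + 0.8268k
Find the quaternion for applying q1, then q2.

q2 · q1 = -0.1397 - 0.644i + 0.7376j - 0.1472k
-0.1397 - 0.644i + 0.7376j - 0.1472k


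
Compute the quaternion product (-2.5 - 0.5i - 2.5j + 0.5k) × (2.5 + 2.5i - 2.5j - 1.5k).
-10.5 - 2.5i + 0.5j + 12.5k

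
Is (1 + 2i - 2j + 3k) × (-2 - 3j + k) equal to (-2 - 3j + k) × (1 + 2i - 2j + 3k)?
No: pq = -11 + 3i - j - 11k ≠ -11 - 11i + 3j + k = qp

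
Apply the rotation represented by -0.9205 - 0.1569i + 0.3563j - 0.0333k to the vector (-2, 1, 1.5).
(-2.629, 0.581, -0.022)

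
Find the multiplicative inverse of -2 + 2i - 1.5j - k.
-0.1778 - 0.1778i + 0.1333j + 0.0889k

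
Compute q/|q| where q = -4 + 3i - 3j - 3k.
-0.61 + 0.4575i - 0.4575j - 0.4575k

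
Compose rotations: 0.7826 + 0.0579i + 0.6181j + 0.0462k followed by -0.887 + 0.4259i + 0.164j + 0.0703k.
-0.8234 + 0.2461i - 0.4355j + 0.2678k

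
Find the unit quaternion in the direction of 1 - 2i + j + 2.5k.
0.2857 - 0.5714i + 0.2857j + 0.7143k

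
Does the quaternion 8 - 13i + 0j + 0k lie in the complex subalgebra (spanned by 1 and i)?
Yes. The quaternion 8 - 13i has j- and k-coefficients y = z = 0, so it lies in the complex subalgebra spanned by 1 and i.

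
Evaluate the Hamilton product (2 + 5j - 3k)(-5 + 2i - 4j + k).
13 - 3i - 39j + 7k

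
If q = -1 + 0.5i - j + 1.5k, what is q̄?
-1 - 0.5i + j - 1.5k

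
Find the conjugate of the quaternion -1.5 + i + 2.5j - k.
-1.5 - i - 2.5j + k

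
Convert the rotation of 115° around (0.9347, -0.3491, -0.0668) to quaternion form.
0.5373 + 0.7883i - 0.2944j - 0.0563k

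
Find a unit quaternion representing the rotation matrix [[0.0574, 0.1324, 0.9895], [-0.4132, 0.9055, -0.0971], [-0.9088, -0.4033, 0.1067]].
0.7193 - 0.1064i + 0.6598j - 0.1896k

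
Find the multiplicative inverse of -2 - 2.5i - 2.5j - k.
-0.1143 + 0.1429i + 0.1429j + 0.0571k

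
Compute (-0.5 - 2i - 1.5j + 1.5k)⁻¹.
-0.0571 + 0.2286i + 0.1714j - 0.1714k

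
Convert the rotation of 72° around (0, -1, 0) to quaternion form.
0.809 - 0.5878j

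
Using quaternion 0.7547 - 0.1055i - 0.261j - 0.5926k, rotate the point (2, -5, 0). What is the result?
(-4.425, -3.056, 0.288)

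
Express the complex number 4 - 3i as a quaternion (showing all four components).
4 - 3i + 0j + 0k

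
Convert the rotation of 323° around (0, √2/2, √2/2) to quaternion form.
-0.9483 + 0.2244j + 0.2244k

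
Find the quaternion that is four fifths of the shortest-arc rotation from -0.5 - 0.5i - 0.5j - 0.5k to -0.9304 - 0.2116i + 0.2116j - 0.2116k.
-0.9059 - 0.2961i + 0.0629j - 0.2961k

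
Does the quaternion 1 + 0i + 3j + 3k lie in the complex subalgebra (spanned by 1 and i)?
No. The quaternion 1 + 3j + 3k has j-coefficient y = 3 and k-coefficient z = 3, not both zero, so it does not lie in the complex subalgebra spanned by 1 and i.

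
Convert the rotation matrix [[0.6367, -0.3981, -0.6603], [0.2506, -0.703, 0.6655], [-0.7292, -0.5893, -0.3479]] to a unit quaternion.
-0.3827 + 0.8197i - 0.045j - 0.4238k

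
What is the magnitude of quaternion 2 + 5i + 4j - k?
√46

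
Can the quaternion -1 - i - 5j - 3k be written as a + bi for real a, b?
No. The quaternion -1 - i - 5j - 3k has j-coefficient y = -5 and k-coefficient z = -3, not both zero, so it does not lie in the complex subalgebra spanned by 1 and i.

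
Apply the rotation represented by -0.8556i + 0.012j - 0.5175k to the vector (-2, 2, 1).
(-0.084, -1.971, -2.26)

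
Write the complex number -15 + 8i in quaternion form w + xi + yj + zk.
-15 + 8i + 0j + 0k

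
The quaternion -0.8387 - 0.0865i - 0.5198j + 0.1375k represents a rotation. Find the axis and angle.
axis = (-0.1588, -0.9545, 0.2525), θ = 294°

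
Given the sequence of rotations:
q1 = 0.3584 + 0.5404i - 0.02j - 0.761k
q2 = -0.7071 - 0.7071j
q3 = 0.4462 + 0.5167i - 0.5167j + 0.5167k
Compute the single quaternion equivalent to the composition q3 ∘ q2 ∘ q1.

q2 · q1 = -0.2676 + 0.156i - 0.2393j + 0.9202k
q3 · q2 · q1 = -0.7991 - 0.4205i - 0.3634j + 0.2293k
-0.7991 - 0.4205i - 0.3634j + 0.2293k


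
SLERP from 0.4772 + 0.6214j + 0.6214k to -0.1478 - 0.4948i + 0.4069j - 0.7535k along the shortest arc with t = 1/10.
0.4748 + 0.066i + 0.5384j + 0.6931k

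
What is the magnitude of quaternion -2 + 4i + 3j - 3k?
√38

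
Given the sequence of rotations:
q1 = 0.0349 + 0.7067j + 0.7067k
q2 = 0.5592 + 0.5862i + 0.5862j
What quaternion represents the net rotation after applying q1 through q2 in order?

q2 · q1 = -0.3948 + 0.4347i + 0.0014j + 0.8095k
-0.3948 + 0.4347i + 0.0014j + 0.8095k


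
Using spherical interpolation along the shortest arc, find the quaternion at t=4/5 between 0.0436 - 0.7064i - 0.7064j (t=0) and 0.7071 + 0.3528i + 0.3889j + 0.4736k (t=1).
-0.597 - 0.4732i - 0.5042j - 0.4069k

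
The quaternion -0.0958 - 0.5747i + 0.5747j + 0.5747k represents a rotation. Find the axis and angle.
axis = (-√3/3, √3/3, √3/3), θ = 191°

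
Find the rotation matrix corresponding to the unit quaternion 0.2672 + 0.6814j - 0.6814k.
[[-0.8572, 0.3641, 0.3641], [-0.3641, 0.0714, -0.9286], [-0.3641, -0.9286, 0.0714]]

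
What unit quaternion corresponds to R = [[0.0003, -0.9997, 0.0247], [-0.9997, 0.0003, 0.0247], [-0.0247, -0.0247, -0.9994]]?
0.0175 - 0.707i + 0.707j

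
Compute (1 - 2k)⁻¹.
0.2 + 0.4k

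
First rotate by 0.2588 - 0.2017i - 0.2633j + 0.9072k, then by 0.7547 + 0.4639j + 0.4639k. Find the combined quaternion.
-0.1034 + 0.3908i - 0.1722j + 0.8983k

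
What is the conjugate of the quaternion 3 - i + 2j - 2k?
3 + i - 2j + 2k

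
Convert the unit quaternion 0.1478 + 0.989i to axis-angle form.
axis = (1, 0, 0), θ = 163°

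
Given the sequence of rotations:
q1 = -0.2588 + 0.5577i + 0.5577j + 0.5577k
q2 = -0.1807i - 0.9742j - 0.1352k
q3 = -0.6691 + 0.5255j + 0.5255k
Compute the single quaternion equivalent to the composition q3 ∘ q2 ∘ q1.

q2 · q1 = 0.7195 - 0.4211i + 0.2775j + 0.4775k
q3 · q2 · q1 = -0.8782 + 0.3869i - 0.0289j + 0.2799k
-0.8782 + 0.3869i - 0.0289j + 0.2799k


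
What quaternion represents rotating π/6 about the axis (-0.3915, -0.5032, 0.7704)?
0.9659 - 0.1013i - 0.1302j + 0.1994k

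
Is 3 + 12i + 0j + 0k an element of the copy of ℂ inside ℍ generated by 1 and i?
Yes. The quaternion 3 + 12i has j- and k-coefficients y = z = 0, so it lies in the complex subalgebra spanned by 1 and i.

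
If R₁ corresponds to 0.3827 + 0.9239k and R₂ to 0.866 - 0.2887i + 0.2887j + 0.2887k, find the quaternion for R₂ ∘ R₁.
0.0647 + 0.1562i + 0.3772j + 0.9106k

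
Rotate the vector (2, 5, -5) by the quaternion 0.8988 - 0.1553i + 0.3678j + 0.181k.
(-3.895, 2.792, -5.571)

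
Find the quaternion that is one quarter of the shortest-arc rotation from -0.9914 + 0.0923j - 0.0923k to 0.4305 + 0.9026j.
-0.9744 - 0.2107j - 0.0779k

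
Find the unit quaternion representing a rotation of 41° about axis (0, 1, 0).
0.9367 + 0.3502j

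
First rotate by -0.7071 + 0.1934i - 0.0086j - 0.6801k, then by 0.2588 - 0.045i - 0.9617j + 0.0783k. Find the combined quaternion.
-0.1293 + 0.7366i + 0.6623j - 0.045k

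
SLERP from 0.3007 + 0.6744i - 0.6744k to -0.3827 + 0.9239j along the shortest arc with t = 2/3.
0.459 + 0.3166i - 0.7674j - 0.3166k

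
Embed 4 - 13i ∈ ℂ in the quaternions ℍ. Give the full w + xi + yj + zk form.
4 - 13i + 0j + 0k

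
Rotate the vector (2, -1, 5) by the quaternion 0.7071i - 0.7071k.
(-5, 1, -2)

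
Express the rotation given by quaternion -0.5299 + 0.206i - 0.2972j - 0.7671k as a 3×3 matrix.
[[-0.3535, -0.9354, -0.0011], [0.6905, -0.2618, 0.6743], [-0.631, 0.2376, 0.7385]]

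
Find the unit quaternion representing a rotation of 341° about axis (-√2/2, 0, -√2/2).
-0.9863 - 0.1167i - 0.1167k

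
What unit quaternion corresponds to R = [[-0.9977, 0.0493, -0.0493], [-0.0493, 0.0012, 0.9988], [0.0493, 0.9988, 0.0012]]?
-0.0349 + 0.7067j + 0.7067k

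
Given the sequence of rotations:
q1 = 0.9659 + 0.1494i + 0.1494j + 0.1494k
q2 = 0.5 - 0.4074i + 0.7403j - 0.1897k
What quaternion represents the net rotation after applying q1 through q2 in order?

q2 · q1 = 0.4616 - 0.1799i + 0.8223j - 0.28k
0.4616 - 0.1799i + 0.8223j - 0.28k


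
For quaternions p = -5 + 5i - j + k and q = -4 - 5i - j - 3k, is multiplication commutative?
No: pq = 47 + 9i + 19j + k ≠ 47 + i - j + 21k = qp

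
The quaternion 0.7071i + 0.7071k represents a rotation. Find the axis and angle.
axis = (√2/2, 0, √2/2), θ = π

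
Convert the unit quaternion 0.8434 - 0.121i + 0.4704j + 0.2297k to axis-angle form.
axis = (-0.2252, 0.8755, 0.4275), θ = 65°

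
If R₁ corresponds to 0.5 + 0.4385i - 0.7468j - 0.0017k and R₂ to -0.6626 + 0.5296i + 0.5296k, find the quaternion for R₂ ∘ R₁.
-0.5626 + 0.3698i + 0.728j - 0.1296k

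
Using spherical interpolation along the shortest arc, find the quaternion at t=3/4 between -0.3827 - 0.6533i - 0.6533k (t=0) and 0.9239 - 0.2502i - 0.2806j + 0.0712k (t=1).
-0.9283 - 0.0032i + 0.2429j - 0.2814k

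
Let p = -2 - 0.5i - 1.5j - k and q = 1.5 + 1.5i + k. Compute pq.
-1.25 - 5.25i - 3.25j - 1.25k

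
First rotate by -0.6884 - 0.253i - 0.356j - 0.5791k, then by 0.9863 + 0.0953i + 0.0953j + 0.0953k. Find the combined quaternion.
-0.5657 - 0.3364i - 0.3856j - 0.6466k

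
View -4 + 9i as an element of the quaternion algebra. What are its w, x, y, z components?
-4 + 9i + 0j + 0k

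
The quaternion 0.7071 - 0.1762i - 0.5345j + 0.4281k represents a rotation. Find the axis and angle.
axis = (-0.2492, -0.7559, 0.6054), θ = π/2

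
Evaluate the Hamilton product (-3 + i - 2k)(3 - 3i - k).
-8 + 12i + 7j - 3k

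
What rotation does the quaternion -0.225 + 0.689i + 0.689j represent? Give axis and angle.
axis = (√2/2, √2/2, 0), θ = 206°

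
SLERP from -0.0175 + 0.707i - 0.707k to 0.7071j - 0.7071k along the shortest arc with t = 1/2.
-0.0101 + 0.4082i + 0.4083j - 0.8165k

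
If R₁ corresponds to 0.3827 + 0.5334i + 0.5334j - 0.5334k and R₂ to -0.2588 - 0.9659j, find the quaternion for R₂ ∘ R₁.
0.4162 + 0.3772i - 0.5077j + 0.6533k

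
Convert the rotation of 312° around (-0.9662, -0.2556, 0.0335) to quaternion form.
-0.9135 - 0.393i - 0.104j + 0.0136k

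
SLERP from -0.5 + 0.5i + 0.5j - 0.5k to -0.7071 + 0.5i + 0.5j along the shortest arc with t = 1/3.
-0.5894 + 0.5172i + 0.5172j - 0.3429k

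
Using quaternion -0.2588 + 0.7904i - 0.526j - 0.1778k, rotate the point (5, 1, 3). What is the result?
(0.967, -2.222, -5.397)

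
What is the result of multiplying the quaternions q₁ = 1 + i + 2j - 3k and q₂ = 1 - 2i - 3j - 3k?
-16i + 8j - 5k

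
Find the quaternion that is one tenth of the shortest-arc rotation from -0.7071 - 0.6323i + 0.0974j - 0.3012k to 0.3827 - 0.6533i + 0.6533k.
-0.7511 - 0.521i + 0.0955j - 0.3941k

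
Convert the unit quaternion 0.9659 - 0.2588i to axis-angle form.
axis = (-1, 0, 0), θ = π/6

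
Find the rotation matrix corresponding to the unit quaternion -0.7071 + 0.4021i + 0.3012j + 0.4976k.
[[0.3233, 0.9459, -0.0258], [-0.4615, 0.1814, 0.8684], [0.8261, -0.2689, 0.4952]]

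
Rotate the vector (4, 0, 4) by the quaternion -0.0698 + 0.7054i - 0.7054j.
(0.413, -3.587, -4.355)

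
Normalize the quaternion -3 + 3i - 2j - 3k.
-0.5388 + 0.5388i - 0.3592j - 0.5388k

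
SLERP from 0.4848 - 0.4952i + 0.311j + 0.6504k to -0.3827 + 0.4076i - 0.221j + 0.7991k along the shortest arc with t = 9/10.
-0.3018 + 0.3246i - 0.1696j + 0.8802k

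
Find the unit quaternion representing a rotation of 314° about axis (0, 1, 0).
-0.9205 + 0.3907j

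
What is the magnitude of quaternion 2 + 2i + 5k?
√33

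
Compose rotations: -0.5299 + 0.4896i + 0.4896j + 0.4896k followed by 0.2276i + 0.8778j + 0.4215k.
-0.7476 + 0.1028i - 0.3702j - 0.5417k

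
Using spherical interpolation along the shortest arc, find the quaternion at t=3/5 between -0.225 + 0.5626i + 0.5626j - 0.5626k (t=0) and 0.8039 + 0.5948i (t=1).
0.4889 + 0.7578i + 0.3056j - 0.3056k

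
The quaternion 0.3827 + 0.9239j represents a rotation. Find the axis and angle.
axis = (0, 1, 0), θ = 3π/4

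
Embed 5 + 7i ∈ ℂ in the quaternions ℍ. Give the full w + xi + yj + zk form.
5 + 7i + 0j + 0k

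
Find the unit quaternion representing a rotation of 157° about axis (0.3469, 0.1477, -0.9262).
0.1994 + 0.3399i + 0.1447j - 0.9076k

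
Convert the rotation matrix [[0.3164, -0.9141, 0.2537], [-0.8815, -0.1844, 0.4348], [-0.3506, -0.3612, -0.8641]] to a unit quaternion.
-0.2588 + 0.7689i - 0.5838j - 0.0315k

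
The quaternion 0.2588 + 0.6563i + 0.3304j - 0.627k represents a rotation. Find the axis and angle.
axis = (0.6794, 0.3421, -0.6491), θ = 5π/6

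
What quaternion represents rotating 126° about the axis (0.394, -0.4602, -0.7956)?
0.454 + 0.3511i - 0.41j - 0.7089k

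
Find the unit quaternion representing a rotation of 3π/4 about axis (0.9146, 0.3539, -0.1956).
0.3827 + 0.845i + 0.327j - 0.1807k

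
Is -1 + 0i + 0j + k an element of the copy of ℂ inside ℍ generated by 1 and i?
No. The quaternion -1 + k has j-coefficient y = 0 and k-coefficient z = 1, not both zero, so it does not lie in the complex subalgebra spanned by 1 and i.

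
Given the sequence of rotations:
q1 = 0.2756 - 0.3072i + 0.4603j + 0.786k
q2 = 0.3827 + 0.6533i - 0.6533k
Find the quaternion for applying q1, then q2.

q2 · q1 = 0.8197 + 0.3632i - 0.1366j + 0.4215k
0.8197 + 0.3632i - 0.1366j + 0.4215k


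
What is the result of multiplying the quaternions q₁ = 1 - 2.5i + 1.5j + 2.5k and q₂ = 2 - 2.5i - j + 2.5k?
-9 - 1.25i + 2j + 13.75k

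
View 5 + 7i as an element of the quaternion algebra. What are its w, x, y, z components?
5 + 7i + 0j + 0k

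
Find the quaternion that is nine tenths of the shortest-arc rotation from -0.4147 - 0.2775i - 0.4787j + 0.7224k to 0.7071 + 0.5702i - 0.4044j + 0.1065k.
-0.7407 - 0.5892i + 0.3228j - 0.0011k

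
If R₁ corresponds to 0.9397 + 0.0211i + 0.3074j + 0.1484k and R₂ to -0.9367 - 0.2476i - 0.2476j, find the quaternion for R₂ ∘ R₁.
-0.7989 - 0.2892i - 0.4839j - 0.2099k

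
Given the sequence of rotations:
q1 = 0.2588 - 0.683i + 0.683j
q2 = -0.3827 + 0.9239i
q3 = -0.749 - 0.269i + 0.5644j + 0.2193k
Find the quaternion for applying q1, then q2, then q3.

q2 · q1 = 0.532 + 0.5005i - 0.2614j + 0.631k
q3 · q2 · q1 = -0.2547 - 0.1045i + 0.7755j - 0.5681k
-0.2547 - 0.1045i + 0.7755j - 0.5681k


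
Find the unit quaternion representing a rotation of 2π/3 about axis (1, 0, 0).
0.5 + 0.866i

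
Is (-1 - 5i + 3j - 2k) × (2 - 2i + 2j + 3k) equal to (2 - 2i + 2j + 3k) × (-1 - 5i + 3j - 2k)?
No: pq = -12 + 5i + 23j - 11k ≠ -12 - 21i - 15j - 3k = qp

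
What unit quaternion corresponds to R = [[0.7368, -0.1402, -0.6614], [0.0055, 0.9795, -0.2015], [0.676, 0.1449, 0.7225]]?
0.9272 + 0.0934i - 0.3606j + 0.0393k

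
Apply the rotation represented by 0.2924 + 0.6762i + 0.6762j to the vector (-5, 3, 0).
(2.316, -4.316, 3.164)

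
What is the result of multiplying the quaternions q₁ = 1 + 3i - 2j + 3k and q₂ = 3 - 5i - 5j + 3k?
-1 + 13i - 35j - 13k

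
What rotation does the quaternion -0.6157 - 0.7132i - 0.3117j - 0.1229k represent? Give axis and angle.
axis = (-0.9051, -0.3956, -0.156), θ = 256°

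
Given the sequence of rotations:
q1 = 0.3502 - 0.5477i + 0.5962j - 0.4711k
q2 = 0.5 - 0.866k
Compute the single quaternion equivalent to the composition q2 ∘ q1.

q2 · q1 = -0.2329 + 0.2425i + 0.7724j - 0.5388k
-0.2329 + 0.2425i + 0.7724j - 0.5388k


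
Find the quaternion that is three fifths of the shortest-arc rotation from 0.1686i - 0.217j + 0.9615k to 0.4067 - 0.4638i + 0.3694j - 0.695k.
-0.2537 + 0.3602i - 0.3217j + 0.8381k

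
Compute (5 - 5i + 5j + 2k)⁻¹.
0.0633 + 0.0633i - 0.0633j - 0.0253k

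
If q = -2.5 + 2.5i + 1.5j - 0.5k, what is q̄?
-2.5 - 2.5i - 1.5j + 0.5k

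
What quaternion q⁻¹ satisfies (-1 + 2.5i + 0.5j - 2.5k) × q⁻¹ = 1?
-0.0727 - 0.1818i - 0.0364j + 0.1818k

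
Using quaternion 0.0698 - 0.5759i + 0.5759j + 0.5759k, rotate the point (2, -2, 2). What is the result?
(-0.332, 0.975, -3.307)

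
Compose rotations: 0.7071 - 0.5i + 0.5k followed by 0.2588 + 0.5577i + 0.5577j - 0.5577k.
0.7407 + 0.5438i + 0.3943j + 0.0139k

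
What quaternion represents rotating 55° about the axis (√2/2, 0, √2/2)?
0.887 + 0.3265i + 0.3265k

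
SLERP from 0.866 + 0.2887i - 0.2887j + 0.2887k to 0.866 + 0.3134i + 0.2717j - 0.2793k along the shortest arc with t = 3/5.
0.9413 + 0.3298i + 0.0483j - 0.0533k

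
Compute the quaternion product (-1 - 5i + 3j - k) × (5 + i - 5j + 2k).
17 - 25i + 29j + 15k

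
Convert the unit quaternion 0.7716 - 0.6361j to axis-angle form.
axis = (0, -1, 0), θ = 79°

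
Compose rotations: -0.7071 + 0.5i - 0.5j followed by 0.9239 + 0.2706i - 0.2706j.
-0.9239 + 0.2706i - 0.2706j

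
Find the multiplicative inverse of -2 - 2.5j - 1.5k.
-0.16 + 0.2j + 0.12k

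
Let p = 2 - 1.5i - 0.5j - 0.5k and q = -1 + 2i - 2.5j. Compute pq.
-0.25 + 4.25i - 5.5j + 5.25k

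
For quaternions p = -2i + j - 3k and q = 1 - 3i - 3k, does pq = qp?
No: pq = -15 - 5i + 4j ≠ -15 + i - 2j - 6k = qp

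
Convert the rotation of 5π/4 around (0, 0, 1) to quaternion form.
-0.3827 + 0.9239k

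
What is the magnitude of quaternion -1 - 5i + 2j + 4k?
√46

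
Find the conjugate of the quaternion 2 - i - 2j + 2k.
2 + i + 2j - 2k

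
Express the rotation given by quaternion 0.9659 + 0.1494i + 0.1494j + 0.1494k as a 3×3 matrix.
[[0.9107, -0.244, 0.3333], [0.3333, 0.9107, -0.244], [-0.244, 0.3333, 0.9107]]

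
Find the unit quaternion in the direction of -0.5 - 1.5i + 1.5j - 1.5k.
-0.189 - 0.5669i + 0.5669j - 0.5669k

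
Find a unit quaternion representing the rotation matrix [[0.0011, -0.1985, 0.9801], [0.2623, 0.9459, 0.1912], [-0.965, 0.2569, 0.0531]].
0.7071 + 0.0232i + 0.6877j + 0.1629k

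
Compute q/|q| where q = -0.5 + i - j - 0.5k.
-0.3162 + 0.6325i - 0.6325j - 0.3162k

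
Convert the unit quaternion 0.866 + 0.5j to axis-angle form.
axis = (0, 1, 0), θ = π/3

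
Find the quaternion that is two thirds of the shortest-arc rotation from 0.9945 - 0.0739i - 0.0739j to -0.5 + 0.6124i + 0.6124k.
0.7536 - 0.4785i - 0.0287j - 0.4498k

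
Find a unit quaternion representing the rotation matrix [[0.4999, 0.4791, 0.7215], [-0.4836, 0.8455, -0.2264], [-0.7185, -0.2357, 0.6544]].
0.866 - 0.0027i + 0.4157j - 0.2779k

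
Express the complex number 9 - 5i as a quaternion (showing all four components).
9 - 5i + 0j + 0k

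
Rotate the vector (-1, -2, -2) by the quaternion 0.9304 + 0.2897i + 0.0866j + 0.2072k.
(-0.791, -0.922, -2.743)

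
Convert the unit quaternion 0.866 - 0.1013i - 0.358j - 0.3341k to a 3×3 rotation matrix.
[[0.5204, 0.6512, -0.5524], [-0.5061, 0.7562, 0.4147], [0.6877, 0.0638, 0.7231]]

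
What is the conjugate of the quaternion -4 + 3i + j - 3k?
-4 - 3i - j + 3k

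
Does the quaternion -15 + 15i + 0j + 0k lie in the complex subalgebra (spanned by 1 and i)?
Yes. The quaternion -15 + 15i has j- and k-coefficients y = z = 0, so it lies in the complex subalgebra spanned by 1 and i.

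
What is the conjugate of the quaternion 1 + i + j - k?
1 - i - j + k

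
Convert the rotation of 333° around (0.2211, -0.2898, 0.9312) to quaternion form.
-0.9724 + 0.0516i - 0.0677j + 0.2174k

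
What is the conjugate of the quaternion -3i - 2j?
3i + 2j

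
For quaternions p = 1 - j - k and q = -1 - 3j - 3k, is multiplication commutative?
Yes: pq = qp = -7 - 2j - 2k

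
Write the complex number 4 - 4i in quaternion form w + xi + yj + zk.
4 - 4i + 0j + 0k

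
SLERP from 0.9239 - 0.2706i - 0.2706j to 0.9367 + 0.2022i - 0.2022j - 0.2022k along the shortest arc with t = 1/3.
0.9574 - 0.1149i - 0.2554j - 0.0702k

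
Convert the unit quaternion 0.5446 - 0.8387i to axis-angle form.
axis = (-1, 0, 0), θ = 114°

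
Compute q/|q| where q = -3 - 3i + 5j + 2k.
-0.4376 - 0.4376i + 0.7293j + 0.2917k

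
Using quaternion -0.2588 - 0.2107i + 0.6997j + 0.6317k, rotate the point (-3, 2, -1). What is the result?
(3.024, 1.317, 1.766)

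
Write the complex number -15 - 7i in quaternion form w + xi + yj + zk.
-15 - 7i + 0j + 0k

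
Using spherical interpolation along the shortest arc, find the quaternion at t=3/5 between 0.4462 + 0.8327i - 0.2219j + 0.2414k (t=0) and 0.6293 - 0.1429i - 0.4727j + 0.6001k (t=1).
0.6552 + 0.305i - 0.4371j + 0.5354k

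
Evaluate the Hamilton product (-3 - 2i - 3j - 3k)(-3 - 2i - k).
2 + 15i + 13j + 6k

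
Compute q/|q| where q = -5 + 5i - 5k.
-0.5774 + 0.5774i - 0.5774k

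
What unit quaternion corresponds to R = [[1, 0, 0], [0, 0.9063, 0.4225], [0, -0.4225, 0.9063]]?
0.9763 - 0.2164i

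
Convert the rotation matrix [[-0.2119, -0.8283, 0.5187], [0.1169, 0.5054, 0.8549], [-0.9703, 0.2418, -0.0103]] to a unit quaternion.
0.5664 - 0.2706i + 0.6572j + 0.4172k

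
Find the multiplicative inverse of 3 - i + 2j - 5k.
0.0769 + 0.0256i - 0.0513j + 0.1282k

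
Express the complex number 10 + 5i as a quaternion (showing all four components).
10 + 5i + 0j + 0k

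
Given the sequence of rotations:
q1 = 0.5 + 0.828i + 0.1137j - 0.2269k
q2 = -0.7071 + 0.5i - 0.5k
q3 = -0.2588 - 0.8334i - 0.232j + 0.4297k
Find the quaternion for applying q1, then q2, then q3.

q2 · q1 = -0.881 - 0.2786i - 0.3809j - 0.0327k
q3 · q2 · q1 = -0.0785 + 0.9776i + 0.156j - 0.1173k
-0.0785 + 0.9776i + 0.156j - 0.1173k


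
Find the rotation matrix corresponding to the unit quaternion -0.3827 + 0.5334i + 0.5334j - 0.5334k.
[[-0.1381, 0.1608, -0.9773], [0.9773, -0.1381, -0.1608], [-0.1608, -0.9773, -0.1381]]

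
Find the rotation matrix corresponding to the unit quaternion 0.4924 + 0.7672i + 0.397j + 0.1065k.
[[0.6621, 0.5043, 0.5544], [0.714, -0.1999, -0.671], [-0.2276, 0.8401, -0.4924]]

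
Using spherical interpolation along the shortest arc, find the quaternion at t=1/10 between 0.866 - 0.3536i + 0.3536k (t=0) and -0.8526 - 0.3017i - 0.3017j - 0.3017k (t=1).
0.887 - 0.2909i + 0.0331j + 0.3571k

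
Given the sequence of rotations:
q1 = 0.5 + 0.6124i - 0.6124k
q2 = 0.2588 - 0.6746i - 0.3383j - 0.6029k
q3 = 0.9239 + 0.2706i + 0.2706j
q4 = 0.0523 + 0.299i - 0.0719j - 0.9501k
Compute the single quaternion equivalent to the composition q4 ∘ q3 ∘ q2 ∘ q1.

q2 · q1 = 0.1733 + 0.0284i - 0.9515j - 0.2528k
q3 · q2 · q1 = 0.4099 + 0.0047i - 0.7638j - 0.4987k
q4 · q3 · q2 · q1 = -0.5087 - 0.567i + 0.0752j - 0.6436k
-0.5087 - 0.567i + 0.0752j - 0.6436k


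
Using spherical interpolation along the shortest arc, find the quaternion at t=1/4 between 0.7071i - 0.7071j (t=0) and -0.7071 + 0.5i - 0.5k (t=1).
-0.2251 + 0.7546i - 0.5954j - 0.1592k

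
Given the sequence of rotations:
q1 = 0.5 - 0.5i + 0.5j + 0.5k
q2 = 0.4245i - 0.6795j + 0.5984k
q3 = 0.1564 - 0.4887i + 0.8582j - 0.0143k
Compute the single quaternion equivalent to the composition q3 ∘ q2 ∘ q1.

q2 · q1 = 0.2528 - 0.4267i - 0.8512j + 0.1717k
q3 · q2 · q1 = 0.564 - 0.0551i + 0.1738j + 0.8054k
0.564 - 0.0551i + 0.1738j + 0.8054k


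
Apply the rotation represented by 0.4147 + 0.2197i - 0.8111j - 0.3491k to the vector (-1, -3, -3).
(3.238, -2.485, -1.528)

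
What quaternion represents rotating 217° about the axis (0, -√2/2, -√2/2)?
-0.3173 - 0.6706j - 0.6706k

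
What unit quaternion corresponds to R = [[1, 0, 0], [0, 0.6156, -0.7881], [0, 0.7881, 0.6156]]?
0.8988 + 0.4384i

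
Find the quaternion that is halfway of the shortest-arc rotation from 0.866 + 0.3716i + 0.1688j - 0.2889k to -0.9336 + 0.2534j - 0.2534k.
0.9781 + 0.202i - 0.046j - 0.0193k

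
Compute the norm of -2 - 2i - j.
3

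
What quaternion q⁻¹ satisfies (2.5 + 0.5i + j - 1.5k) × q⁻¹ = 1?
0.2564 - 0.0513i - 0.1026j + 0.1538k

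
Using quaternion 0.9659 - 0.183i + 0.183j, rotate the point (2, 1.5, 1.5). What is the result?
(2.296, 1.796, 0.062)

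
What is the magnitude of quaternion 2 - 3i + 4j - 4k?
√45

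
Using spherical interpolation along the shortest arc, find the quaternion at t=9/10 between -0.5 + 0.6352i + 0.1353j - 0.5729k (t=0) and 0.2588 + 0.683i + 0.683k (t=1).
-0.3268 - 0.5724i + 0.0201j - 0.7517k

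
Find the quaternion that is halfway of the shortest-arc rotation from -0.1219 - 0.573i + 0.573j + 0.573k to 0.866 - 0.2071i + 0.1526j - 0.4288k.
-0.6528 - 0.2418i + 0.2778j + 0.662k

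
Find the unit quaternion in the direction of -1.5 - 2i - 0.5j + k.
-0.5477 - 0.7303i - 0.1826j + 0.3651k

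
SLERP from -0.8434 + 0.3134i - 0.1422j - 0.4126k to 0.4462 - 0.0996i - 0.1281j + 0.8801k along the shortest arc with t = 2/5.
-0.7276 + 0.2419i - 0.0351j - 0.641k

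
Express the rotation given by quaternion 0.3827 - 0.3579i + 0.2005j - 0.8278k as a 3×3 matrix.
[[-0.4509, 0.4901, 0.746], [-0.7771, -0.6267, -0.058], [0.4391, -0.6059, 0.6634]]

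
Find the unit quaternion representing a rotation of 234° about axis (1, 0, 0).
-0.454 + 0.891i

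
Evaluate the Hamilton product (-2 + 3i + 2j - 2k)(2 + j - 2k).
-10 + 4i + 8j + 3k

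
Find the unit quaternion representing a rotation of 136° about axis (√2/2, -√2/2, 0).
0.3746 + 0.6556i - 0.6556j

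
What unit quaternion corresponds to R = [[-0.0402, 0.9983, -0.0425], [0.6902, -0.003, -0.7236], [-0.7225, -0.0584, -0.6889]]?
0.2588 + 0.6426i + 0.6569j - 0.2976k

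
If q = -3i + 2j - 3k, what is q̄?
3i - 2j + 3k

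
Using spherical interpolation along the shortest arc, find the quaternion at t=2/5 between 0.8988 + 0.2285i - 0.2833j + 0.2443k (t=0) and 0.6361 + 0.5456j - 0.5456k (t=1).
0.9781 + 0.1659i + 0.0737j - 0.102k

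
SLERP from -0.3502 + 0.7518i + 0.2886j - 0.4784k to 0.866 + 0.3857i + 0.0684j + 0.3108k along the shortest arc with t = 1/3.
-0.6891 + 0.4401i + 0.2058j - 0.5376k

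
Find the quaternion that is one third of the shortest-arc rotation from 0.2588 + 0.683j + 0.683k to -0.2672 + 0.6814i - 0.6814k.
0.2946 - 0.2655i + 0.5026j + 0.7682k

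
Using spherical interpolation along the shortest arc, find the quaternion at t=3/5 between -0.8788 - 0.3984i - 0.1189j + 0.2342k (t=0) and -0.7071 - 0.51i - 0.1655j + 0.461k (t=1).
-0.785 - 0.4707i - 0.1485j + 0.3744k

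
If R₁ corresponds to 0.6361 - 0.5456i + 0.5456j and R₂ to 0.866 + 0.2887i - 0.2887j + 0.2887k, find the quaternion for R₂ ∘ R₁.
0.8659 - 0.4464i + 0.1313j + 0.1836k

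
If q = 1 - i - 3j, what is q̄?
1 + i + 3j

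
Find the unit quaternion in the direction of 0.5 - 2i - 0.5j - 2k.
0.1715 - 0.686i - 0.1715j - 0.686k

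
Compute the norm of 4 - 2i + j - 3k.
√30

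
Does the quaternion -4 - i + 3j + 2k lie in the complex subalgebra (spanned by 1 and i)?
No. The quaternion -4 - i + 3j + 2k has j-coefficient y = 3 and k-coefficient z = 2, not both zero, so it does not lie in the complex subalgebra spanned by 1 and i.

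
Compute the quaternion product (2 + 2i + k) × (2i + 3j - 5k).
1 + i + 18j - 4k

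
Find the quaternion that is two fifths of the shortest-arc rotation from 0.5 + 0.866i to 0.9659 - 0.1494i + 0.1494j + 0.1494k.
0.835 + 0.5401i + 0.0743j + 0.0743k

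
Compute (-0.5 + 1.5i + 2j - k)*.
-0.5 - 1.5i - 2j + k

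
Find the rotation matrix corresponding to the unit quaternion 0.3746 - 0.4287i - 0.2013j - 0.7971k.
[[-0.3518, 0.7698, 0.5326], [-0.4246, -0.6383, 0.6421], [0.8342, -0.0003, 0.5514]]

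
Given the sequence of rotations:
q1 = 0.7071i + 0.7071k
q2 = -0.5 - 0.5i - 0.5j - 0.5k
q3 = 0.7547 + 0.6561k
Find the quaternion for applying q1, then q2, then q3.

q2 · q1 = 0.7071 - 0.7071i
q3 · q2 · q1 = 0.5336 - 0.5336i - 0.4639j + 0.4639k
0.5336 - 0.5336i - 0.4639j + 0.4639k


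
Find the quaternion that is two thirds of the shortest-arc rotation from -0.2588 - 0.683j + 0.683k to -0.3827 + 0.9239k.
-0.3632 - 0.248j + 0.8981k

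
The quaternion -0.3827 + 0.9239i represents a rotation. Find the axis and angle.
axis = (1, 0, 0), θ = 5π/4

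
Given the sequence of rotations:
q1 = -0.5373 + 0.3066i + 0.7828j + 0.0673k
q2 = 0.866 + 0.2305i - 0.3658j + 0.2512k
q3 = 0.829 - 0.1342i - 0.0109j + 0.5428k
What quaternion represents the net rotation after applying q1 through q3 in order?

q2 · q1 = -0.2665 - 0.0796i + 0.936j + 0.2159k
q3 · q2 · q1 = -0.3386 - 0.5406i + 0.7646j - 0.0922k
-0.3386 - 0.5406i + 0.7646j - 0.0922k


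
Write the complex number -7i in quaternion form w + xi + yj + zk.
0 - 7i + 0j + 0k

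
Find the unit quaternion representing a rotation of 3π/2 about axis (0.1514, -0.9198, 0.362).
-0.7071 + 0.1071i - 0.6504j + 0.256k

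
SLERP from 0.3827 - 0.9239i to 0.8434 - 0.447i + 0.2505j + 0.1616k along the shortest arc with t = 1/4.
0.5295 - 0.8444i + 0.0684j + 0.0441k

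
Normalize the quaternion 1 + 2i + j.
0.4082 + 0.8165i + 0.4082j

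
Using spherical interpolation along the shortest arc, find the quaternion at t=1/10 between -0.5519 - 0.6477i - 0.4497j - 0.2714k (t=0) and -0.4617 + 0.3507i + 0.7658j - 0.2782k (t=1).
-0.4659 - 0.6685i - 0.5354j - 0.2222k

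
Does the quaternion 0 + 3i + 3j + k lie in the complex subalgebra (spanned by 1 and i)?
No. The quaternion 3i + 3j + k has j-coefficient y = 3 and k-coefficient z = 1, not both zero, so it does not lie in the complex subalgebra spanned by 1 and i.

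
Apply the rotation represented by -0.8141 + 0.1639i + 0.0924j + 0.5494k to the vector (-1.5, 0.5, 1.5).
(-0.062, 2.02, 0.815)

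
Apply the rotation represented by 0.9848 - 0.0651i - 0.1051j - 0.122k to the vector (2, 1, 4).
(1.386, 1.124, 4.221)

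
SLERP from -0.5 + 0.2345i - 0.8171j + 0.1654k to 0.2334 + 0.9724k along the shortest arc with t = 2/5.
-0.263 + 0.1862i - 0.6487j + 0.6894k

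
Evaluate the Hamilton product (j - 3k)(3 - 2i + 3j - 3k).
-12 + 6i + 9j - 7k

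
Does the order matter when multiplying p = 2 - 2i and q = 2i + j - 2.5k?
Yes: pq = 4 + 4i - 3j - 7k ≠ 4 + 4i + 7j - 3k = qp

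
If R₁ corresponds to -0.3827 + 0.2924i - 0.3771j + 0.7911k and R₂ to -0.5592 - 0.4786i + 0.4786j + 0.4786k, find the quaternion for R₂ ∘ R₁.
0.1558 + 0.5788i + 0.5463j - 0.585k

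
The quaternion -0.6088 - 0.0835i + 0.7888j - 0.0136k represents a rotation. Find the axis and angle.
axis = (-0.1053, 0.9943, -0.0171), θ = 255°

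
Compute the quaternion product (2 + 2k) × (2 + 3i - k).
6 + 6i + 6j + 2k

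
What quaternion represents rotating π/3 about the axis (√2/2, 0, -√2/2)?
0.866 + 0.3536i - 0.3536k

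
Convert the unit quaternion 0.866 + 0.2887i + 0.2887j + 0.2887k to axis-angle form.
axis = (√3/3, √3/3, √3/3), θ = π/3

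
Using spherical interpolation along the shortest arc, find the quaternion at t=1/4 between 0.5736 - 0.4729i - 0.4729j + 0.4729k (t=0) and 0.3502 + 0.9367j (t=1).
0.3783 - 0.4087i - 0.723j + 0.4087k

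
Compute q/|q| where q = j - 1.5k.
0.5547j - 0.8321k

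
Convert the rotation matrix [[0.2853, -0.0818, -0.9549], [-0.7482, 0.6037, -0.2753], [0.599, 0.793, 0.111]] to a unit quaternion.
0.7071 + 0.3777i - 0.5494j - 0.2356k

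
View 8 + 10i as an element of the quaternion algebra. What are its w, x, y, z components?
8 + 10i + 0j + 0k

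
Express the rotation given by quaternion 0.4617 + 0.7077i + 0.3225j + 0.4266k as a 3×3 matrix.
[[0.428, 0.0625, 0.9016], [0.8504, -0.3657, -0.3783], [0.306, 0.9286, -0.2097]]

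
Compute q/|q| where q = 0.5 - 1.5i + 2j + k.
0.1826 - 0.5477i + 0.7303j + 0.3651k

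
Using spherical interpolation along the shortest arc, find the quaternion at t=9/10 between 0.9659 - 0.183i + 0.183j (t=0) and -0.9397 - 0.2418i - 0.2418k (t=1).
0.9546 + 0.2004i + 0.0192j + 0.2196k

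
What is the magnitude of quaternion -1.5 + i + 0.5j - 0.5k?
1.936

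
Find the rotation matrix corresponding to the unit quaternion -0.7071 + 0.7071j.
[[0, 0, -1], [0, 1, 0], [1, 0, 0]]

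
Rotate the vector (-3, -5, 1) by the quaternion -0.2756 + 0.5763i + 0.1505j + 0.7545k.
(-1.609, 5.286, -2.115)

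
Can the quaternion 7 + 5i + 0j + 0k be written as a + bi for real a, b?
Yes. The quaternion 7 + 5i has j- and k-coefficients y = z = 0, so it lies in the complex subalgebra spanned by 1 and i.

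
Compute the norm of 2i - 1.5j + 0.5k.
2.55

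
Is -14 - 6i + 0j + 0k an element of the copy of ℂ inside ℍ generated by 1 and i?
Yes. The quaternion -14 - 6i has j- and k-coefficients y = z = 0, so it lies in the complex subalgebra spanned by 1 and i.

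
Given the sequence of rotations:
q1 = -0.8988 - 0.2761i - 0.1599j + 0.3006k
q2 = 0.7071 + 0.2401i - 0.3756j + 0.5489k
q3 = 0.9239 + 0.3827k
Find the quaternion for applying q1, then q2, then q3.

q2 · q1 = -0.7943 - 0.4362i + 0.0008j - 0.4229k
q3 · q2 · q1 = -0.572 - 0.4033i - 0.1662j - 0.6947k
-0.572 - 0.4033i - 0.1662j - 0.6947k


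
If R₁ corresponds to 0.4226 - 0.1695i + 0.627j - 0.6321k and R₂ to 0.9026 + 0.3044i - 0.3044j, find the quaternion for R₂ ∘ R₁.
0.6239 + 0.1681i + 0.6297j - 0.4313k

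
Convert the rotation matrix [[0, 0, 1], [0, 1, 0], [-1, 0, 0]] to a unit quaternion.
0.7071 + 0.7071j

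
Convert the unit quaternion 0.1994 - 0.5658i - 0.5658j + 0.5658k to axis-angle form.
axis = (-√3/3, -√3/3, √3/3), θ = 157°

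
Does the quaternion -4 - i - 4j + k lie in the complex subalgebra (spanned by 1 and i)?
No. The quaternion -4 - i - 4j + k has j-coefficient y = -4 and k-coefficient z = 1, not both zero, so it does not lie in the complex subalgebra spanned by 1 and i.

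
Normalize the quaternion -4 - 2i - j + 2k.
-0.8 - 0.4i - 0.2j + 0.4k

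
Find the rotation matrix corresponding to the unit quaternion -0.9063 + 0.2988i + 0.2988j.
[[0.8214, 0.1786, -0.5416], [0.1786, 0.8214, 0.5416], [0.5416, -0.5416, 0.6429]]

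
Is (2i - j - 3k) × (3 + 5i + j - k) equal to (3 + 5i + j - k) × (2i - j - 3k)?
No: pq = -12 + 10i - 16j - 2k ≠ -12 + 2i + 10j - 16k = qp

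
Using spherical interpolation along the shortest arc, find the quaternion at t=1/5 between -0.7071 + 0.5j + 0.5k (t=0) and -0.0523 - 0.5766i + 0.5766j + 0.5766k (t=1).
-0.6079 - 0.1322i + 0.5536j + 0.5536k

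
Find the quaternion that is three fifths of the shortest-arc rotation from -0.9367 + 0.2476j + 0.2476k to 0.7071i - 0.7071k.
-0.5037 - 0.5333i + 0.1331j + 0.6664k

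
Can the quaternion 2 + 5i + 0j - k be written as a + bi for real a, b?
No. The quaternion 2 + 5i - k has j-coefficient y = 0 and k-coefficient z = -1, not both zero, so it does not lie in the complex subalgebra spanned by 1 and i.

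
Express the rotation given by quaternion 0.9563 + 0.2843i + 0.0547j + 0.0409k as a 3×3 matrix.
[[0.9907, -0.0471, 0.1279], [0.1093, 0.835, -0.5393], [-0.0814, 0.5482, 0.8324]]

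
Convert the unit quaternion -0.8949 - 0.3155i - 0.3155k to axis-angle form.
axis = (-√2/2, 0, -√2/2), θ = 307°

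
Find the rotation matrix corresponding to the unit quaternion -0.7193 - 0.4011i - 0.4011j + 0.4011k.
[[0.3565, 0.8988, 0.2553], [-0.2553, 0.3565, -0.8988], [-0.8988, 0.2553, 0.3565]]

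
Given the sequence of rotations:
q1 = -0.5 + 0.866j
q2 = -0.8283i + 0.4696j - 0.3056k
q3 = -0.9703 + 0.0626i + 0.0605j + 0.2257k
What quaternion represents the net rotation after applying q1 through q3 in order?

q2 · q1 = -0.4067 + 0.6788i - 0.2348j - 0.5645k
q3 · q2 · q1 = 0.4937 - 0.6653i + 0.3918j + 0.4002k
0.4937 - 0.6653i + 0.3918j + 0.4002k


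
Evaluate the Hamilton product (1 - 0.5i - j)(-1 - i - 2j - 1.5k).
-3.5 + i - 1.75j - 1.5k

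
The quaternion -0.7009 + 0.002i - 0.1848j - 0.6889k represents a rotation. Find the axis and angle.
axis = (0.0028, -0.2591, -0.9658), θ = 269°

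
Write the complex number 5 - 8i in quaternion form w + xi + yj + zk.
5 - 8i + 0j + 0k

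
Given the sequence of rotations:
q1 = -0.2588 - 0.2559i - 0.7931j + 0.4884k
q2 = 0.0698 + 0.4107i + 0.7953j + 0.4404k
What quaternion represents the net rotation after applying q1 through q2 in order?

q2 · q1 = 0.5027 + 0.6136i - 0.5745j - 0.2021k
0.5027 + 0.6136i - 0.5745j - 0.2021k


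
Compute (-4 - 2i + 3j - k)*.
-4 + 2i - 3j + k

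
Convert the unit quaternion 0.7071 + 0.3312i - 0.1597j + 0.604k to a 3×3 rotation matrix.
[[0.2194, -0.96, 0.1742], [0.7484, 0.051, -0.6613], [0.6259, 0.2755, 0.7296]]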